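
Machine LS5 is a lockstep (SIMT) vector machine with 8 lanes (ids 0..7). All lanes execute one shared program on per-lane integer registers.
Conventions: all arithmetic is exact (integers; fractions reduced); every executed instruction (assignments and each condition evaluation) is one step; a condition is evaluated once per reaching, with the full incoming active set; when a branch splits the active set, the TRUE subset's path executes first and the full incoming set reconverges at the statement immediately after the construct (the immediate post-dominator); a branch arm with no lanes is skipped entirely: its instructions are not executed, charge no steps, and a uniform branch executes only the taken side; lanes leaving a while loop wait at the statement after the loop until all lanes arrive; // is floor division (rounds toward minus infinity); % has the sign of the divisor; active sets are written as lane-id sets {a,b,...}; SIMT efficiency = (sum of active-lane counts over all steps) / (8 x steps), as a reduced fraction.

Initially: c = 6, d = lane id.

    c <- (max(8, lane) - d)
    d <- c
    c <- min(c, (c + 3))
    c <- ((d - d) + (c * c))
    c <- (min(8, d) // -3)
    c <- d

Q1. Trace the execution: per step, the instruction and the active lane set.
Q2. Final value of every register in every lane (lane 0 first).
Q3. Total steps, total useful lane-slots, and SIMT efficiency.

step 0: c <- (max(8, lane) - d)      {0,1,2,3,4,5,6,7}
step 1: d <- c                       {0,1,2,3,4,5,6,7}
step 2: c <- min(c, (c + 3))         {0,1,2,3,4,5,6,7}
step 3: c <- ((d - d) + (c * c))     {0,1,2,3,4,5,6,7}
step 4: c <- (min(8, d) // -3)       {0,1,2,3,4,5,6,7}
step 5: c <- d                       {0,1,2,3,4,5,6,7}

Answer: 6 steps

c: 8,7,6,5,4,3,2,1
d: 8,7,6,5,4,3,2,1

steps = 6; useful = 48; efficiency = 48/48 = 1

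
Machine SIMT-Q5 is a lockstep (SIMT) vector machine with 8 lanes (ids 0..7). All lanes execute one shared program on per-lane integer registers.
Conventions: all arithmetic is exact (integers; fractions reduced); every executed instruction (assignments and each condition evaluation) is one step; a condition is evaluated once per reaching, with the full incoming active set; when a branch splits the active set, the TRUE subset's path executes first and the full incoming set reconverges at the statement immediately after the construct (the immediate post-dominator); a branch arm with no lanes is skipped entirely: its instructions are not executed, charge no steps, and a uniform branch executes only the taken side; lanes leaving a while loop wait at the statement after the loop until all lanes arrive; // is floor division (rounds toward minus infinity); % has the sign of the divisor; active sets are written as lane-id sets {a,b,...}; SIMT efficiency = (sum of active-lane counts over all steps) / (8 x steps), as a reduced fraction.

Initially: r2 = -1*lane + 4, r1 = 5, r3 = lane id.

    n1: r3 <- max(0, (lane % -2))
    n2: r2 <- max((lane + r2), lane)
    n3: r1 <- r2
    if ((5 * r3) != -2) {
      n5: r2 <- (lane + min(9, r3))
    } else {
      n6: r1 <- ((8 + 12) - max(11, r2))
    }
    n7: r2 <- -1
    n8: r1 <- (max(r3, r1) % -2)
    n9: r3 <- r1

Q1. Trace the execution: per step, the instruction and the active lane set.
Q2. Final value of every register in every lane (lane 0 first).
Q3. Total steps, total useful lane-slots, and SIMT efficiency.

step 0: r3 <- max(0, (lane % -2))    {0,1,2,3,4,5,6,7}
step 1: r2 <- max((lane + r2), lane) {0,1,2,3,4,5,6,7}
step 2: r1 <- r2                     {0,1,2,3,4,5,6,7}
step 3: eval ((5 * r3) != -2)        {0,1,2,3,4,5,6,7}
step 4: r2 <- (lane + min(9, r3))    {0,1,2,3,4,5,6,7}
step 5: r2 <- -1                     {0,1,2,3,4,5,6,7}
step 6: r1 <- (max(r3, r1) % -2)     {0,1,2,3,4,5,6,7}
step 7: r3 <- r1                     {0,1,2,3,4,5,6,7}

Answer: 8 steps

r2: -1,-1,-1,-1,-1,-1,-1,-1
r1: 0,0,0,0,0,-1,0,-1
r3: 0,0,0,0,0,-1,0,-1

steps = 8; useful = 64; efficiency = 64/64 = 1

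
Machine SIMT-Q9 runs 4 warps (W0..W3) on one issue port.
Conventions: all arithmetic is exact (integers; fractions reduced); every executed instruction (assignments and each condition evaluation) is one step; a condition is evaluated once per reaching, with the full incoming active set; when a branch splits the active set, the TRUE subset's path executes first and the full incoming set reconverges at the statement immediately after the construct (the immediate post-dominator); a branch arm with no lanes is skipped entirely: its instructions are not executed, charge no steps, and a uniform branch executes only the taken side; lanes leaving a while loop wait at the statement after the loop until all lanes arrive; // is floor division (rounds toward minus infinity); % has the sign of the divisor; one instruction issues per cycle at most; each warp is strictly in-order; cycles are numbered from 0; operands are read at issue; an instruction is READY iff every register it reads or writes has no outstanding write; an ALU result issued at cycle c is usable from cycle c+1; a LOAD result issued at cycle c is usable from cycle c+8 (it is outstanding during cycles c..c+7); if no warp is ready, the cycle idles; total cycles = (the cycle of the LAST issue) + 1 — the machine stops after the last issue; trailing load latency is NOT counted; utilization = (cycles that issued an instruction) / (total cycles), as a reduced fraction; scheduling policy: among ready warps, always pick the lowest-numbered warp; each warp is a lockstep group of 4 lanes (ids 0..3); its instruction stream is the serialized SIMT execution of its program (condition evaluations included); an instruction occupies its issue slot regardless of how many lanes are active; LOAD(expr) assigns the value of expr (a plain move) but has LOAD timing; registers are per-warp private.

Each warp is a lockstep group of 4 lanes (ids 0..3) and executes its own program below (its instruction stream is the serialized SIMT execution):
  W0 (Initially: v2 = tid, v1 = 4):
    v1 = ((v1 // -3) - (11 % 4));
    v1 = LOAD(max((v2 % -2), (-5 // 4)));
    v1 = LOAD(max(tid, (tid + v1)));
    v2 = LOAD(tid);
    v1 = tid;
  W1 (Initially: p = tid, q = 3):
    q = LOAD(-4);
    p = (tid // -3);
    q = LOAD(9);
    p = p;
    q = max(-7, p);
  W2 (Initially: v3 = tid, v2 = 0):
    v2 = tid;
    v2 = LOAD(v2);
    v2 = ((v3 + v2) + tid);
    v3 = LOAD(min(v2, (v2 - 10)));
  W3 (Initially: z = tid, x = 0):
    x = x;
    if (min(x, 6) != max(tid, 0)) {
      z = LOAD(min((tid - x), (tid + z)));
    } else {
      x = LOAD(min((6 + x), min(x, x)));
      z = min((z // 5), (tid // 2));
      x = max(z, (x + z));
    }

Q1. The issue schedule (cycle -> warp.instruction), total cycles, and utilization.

cycle 0: W0.I0
cycle 1: W0.I1
cycle 2: W1.I0
cycle 3: W1.I1
cycle 4: W2.I0
cycle 5: W2.I1
cycle 6: W3.I0
cycle 7: W3.I1
cycle 8: W3.I2
cycle 9: W0.I2
cycle 10: W0.I3
cycle 11: W1.I2
cycle 12: W1.I3
cycle 13: W2.I2
cycle 14: W2.I3
cycle 15: W3.I3
cycle 16: W3.I4
cycle 17: W0.I4
cycle 18: idle
cycle 19: W1.I4
cycle 20: idle
cycle 21: idle
cycle 22: idle
cycle 23: W3.I5

Answer: 24 cycles, utilization 5/6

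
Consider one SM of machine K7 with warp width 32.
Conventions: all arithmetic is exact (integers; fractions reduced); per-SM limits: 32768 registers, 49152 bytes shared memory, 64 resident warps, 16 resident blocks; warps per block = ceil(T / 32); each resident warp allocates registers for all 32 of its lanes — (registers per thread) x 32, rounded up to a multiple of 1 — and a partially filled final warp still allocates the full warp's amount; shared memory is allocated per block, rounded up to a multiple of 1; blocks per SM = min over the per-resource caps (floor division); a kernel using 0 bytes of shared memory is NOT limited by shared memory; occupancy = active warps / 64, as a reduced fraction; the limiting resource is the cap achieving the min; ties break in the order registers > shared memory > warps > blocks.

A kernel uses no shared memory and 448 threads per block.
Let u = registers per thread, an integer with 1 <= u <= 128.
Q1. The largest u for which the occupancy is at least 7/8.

Answer: u = 18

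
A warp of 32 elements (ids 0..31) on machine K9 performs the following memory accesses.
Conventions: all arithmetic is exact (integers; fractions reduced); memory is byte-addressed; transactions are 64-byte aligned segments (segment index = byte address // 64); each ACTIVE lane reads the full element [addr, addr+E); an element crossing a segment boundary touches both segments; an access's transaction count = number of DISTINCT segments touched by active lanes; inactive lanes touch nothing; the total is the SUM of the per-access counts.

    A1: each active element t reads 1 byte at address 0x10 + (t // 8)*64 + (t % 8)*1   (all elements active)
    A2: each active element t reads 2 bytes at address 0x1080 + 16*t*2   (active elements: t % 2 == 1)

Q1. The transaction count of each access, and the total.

A1: 4 transactions
A2: 16 transactions

Answer: 4,16; total 20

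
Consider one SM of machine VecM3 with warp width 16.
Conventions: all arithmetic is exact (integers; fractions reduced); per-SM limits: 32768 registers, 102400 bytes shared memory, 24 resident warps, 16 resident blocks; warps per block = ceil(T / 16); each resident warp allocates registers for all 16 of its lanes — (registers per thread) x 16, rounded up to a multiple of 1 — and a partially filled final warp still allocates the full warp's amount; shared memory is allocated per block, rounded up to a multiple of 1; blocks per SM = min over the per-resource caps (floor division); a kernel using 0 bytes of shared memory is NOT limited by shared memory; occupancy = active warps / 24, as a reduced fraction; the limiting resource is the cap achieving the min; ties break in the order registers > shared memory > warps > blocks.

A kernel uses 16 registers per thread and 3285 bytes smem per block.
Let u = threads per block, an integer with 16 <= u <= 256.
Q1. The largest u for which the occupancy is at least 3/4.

Answer: u = 192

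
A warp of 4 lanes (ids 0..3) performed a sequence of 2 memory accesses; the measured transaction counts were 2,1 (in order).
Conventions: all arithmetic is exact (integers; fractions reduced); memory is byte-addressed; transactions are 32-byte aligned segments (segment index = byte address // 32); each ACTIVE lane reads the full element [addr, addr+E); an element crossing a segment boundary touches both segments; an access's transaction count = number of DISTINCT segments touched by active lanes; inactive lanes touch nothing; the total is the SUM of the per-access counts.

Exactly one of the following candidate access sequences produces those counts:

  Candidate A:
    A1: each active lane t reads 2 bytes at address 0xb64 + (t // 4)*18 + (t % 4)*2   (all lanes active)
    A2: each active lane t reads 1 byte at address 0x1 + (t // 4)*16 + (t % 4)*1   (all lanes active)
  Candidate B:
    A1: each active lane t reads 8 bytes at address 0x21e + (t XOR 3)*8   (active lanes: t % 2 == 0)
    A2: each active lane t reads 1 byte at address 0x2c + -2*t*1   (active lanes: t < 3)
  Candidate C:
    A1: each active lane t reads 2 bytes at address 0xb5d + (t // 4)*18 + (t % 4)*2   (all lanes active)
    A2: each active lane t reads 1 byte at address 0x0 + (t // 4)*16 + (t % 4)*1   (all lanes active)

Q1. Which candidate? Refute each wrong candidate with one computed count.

A: A1 gives 1 transaction, not 2
B: A1 gives 1 transaction, not 2
C: all counts match (2,1)

Answer: C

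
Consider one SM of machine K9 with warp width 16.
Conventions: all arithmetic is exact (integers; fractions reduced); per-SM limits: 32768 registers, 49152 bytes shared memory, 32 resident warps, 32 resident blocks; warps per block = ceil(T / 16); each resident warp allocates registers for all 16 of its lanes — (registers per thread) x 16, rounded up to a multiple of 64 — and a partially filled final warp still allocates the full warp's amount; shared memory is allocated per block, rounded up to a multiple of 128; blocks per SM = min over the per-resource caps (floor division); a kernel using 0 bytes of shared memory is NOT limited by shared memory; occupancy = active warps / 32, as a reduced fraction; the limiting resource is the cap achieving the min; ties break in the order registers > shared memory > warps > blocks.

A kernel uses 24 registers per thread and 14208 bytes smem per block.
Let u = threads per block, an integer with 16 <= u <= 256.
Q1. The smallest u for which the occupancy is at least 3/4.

Answer: u = 113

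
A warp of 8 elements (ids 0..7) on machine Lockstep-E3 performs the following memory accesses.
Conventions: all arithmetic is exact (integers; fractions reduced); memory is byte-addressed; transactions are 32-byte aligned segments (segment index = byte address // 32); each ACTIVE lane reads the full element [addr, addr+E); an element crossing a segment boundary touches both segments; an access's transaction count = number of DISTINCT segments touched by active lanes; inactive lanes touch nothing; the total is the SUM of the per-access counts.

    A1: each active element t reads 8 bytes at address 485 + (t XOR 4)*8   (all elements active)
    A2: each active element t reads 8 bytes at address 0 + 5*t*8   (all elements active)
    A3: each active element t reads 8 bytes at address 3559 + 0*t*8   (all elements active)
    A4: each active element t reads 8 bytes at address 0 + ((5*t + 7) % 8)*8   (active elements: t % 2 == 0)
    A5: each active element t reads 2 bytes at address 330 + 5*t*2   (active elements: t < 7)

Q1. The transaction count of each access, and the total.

A1: 3 transactions
A2: 8 transactions
A3: 1 transaction
A4: 2 transactions
A5: 3 transactions

Answer: 3,8,1,2,3; total 17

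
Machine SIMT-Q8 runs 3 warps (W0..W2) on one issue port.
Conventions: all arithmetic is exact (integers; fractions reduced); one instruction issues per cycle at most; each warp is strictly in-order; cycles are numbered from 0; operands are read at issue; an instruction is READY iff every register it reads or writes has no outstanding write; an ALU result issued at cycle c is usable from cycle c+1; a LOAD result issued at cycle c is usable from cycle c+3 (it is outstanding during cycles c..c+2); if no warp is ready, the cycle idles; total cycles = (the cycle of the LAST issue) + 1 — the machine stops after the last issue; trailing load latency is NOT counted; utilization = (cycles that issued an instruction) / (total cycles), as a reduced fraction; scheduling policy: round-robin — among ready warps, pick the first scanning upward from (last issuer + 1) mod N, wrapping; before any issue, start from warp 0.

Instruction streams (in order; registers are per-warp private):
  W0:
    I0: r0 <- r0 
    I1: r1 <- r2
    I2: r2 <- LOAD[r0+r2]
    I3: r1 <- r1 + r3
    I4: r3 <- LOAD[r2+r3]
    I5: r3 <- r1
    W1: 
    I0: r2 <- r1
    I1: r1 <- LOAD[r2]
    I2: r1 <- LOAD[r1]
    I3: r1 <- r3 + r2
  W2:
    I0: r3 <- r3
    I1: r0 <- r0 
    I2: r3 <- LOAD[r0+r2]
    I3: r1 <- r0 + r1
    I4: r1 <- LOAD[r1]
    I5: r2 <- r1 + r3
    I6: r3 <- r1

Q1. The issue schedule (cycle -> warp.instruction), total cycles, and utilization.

cycle 0: W0.I0
cycle 1: W1.I0
cycle 2: W2.I0
cycle 3: W0.I1
cycle 4: W1.I1
cycle 5: W2.I1
cycle 6: W0.I2
cycle 7: W1.I2
cycle 8: W2.I2
cycle 9: W0.I3
cycle 10: W1.I3
cycle 11: W2.I3
cycle 12: W0.I4
cycle 13: W2.I4
cycle 14: idle
cycle 15: W0.I5
cycle 16: W2.I5
cycle 17: W2.I6

Answer: 18 cycles, utilization 17/18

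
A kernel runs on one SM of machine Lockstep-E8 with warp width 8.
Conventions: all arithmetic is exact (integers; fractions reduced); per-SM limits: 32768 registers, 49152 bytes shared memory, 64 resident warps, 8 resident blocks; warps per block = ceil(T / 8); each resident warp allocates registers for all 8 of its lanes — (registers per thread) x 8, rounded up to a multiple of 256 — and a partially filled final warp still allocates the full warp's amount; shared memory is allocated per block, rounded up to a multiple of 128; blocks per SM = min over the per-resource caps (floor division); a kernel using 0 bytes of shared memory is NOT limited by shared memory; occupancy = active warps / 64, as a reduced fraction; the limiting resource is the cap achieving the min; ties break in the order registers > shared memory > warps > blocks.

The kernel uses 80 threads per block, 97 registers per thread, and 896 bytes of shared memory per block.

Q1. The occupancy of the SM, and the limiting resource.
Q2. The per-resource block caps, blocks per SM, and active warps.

Answer: occupancy 15/32, limited by registers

registers: 3 blocks
shared memory: 54 blocks
warps: 6 blocks
blocks: 8 blocks

Answer: 3 blocks, 30 active warps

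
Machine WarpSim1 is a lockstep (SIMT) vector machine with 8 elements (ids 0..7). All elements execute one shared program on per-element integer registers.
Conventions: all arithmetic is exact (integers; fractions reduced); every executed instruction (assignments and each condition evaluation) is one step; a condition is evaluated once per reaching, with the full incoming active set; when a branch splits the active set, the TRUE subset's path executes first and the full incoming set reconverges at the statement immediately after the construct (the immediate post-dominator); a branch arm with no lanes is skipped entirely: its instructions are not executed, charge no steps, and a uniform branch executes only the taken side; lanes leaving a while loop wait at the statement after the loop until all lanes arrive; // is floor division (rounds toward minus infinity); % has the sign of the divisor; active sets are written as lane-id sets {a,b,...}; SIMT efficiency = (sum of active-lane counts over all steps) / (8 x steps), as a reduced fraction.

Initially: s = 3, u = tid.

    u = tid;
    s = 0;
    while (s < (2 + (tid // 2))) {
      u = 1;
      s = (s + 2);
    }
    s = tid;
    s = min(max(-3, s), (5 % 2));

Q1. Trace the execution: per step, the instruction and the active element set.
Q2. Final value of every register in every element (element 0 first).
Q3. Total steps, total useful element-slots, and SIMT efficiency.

step 0: u <- tid                     {0,1,2,3,4,5,6,7}
step 1: s <- 0                       {0,1,2,3,4,5,6,7}
step 2: eval (s < (2 + (tid // 2)))  {0,1,2,3,4,5,6,7}
step 3: u <- 1                       {0,1,2,3,4,5,6,7}
step 4: s <- (s + 2)                 {0,1,2,3,4,5,6,7}
step 5: eval (s < (2 + (tid // 2)))  {0,1,2,3,4,5,6,7}
step 6: u <- 1                       {2,3,4,5,6,7}
step 7: s <- (s + 2)                 {2,3,4,5,6,7}
step 8: eval (s < (2 + (tid // 2)))  {2,3,4,5,6,7}
step 9: u <- 1                       {6,7}
step 10: s <- (s + 2)                 {6,7}
step 11: eval (s < (2 + (tid // 2)))  {6,7}
step 12: s <- tid                     {0,1,2,3,4,5,6,7}
step 13: s <- min(max(-3, s), (5 % 2)) {0,1,2,3,4,5,6,7}

Answer: 14 steps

s: 0,1,1,1,1,1,1,1
u: 1,1,1,1,1,1,1,1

steps = 14; useful = 88; efficiency = 88/112 = 11/14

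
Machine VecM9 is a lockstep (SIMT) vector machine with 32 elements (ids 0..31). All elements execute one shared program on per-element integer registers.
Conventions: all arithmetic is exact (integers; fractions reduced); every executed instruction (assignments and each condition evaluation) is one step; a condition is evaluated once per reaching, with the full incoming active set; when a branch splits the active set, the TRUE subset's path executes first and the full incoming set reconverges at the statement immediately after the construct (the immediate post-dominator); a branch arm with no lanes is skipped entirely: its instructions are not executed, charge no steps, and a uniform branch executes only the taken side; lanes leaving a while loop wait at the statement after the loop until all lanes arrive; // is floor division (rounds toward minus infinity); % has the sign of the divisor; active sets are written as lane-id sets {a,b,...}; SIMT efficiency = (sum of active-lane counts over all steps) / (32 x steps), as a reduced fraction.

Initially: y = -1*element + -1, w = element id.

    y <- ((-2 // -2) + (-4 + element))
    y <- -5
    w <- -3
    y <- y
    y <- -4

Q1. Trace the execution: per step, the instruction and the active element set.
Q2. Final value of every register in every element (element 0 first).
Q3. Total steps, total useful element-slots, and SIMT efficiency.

step 0: y <- ((-2 // -2) + (-4 + element)) {0,1,2,3,4,5,6,7,8,9,10,11,12,13,14,15,16,17,18,19,20,21,22,23,24,25,26,27,28,29,30,31}
step 1: y <- -5                      {0,1,2,3,4,5,6,7,8,9,10,11,12,13,14,15,16,17,18,19,20,21,22,23,24,25,26,27,28,29,30,31}
step 2: w <- -3                      {0,1,2,3,4,5,6,7,8,9,10,11,12,13,14,15,16,17,18,19,20,21,22,23,24,25,26,27,28,29,30,31}
step 3: y <- y                       {0,1,2,3,4,5,6,7,8,9,10,11,12,13,14,15,16,17,18,19,20,21,22,23,24,25,26,27,28,29,30,31}
step 4: y <- -4                      {0,1,2,3,4,5,6,7,8,9,10,11,12,13,14,15,16,17,18,19,20,21,22,23,24,25,26,27,28,29,30,31}

Answer: 5 steps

y: -4,-4,-4,-4,-4,-4,-4,-4,-4,-4,-4,-4,-4,-4,-4,-4,-4,-4,-4,-4,-4,-4,-4,-4,-4,-4,-4,-4,-4,-4,-4,-4
w: -3,-3,-3,-3,-3,-3,-3,-3,-3,-3,-3,-3,-3,-3,-3,-3,-3,-3,-3,-3,-3,-3,-3,-3,-3,-3,-3,-3,-3,-3,-3,-3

steps = 5; useful = 160; efficiency = 160/160 = 1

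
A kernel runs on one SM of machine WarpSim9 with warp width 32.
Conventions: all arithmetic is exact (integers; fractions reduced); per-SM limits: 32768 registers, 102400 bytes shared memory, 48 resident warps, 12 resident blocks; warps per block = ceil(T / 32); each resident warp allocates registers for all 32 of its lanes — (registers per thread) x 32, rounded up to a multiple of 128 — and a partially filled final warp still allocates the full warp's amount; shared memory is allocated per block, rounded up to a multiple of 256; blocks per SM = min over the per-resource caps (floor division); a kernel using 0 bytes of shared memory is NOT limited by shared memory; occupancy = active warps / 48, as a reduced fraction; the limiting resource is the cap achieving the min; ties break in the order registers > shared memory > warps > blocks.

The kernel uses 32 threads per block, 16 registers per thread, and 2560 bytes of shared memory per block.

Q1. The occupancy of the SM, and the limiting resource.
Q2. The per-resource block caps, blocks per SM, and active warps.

Answer: occupancy 1/4, limited by blocks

registers: 64 blocks
shared memory: 40 blocks
warps: 48 blocks
blocks: 12 blocks

Answer: 12 blocks, 12 active warps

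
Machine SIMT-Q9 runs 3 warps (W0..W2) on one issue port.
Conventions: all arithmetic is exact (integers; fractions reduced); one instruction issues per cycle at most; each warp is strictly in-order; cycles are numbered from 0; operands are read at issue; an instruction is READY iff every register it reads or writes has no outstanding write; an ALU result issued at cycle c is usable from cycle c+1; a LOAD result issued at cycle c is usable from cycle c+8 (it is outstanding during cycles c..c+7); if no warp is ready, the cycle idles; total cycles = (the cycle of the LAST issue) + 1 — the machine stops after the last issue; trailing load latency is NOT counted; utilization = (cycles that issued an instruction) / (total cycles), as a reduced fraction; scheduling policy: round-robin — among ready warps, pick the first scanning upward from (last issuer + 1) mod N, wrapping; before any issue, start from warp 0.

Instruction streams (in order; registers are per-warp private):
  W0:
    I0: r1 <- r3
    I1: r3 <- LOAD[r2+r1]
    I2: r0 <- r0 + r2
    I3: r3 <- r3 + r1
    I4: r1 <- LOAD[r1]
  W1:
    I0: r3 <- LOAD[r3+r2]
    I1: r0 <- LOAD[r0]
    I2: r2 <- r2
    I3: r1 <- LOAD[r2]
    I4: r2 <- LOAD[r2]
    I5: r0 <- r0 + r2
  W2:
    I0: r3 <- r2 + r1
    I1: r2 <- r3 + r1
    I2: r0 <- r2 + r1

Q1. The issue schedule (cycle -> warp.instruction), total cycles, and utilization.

cycle 0: W0.I0
cycle 1: W1.I0
cycle 2: W2.I0
cycle 3: W0.I1
cycle 4: W1.I1
cycle 5: W2.I1
cycle 6: W0.I2
cycle 7: W1.I2
cycle 8: W2.I2
cycle 9: W1.I3
cycle 10: W1.I4
cycle 11: W0.I3
cycle 12: W0.I4
cycle 13: idle
cycle 14: idle
cycle 15: idle
cycle 16: idle
cycle 17: idle
cycle 18: W1.I5

Answer: 19 cycles, utilization 14/19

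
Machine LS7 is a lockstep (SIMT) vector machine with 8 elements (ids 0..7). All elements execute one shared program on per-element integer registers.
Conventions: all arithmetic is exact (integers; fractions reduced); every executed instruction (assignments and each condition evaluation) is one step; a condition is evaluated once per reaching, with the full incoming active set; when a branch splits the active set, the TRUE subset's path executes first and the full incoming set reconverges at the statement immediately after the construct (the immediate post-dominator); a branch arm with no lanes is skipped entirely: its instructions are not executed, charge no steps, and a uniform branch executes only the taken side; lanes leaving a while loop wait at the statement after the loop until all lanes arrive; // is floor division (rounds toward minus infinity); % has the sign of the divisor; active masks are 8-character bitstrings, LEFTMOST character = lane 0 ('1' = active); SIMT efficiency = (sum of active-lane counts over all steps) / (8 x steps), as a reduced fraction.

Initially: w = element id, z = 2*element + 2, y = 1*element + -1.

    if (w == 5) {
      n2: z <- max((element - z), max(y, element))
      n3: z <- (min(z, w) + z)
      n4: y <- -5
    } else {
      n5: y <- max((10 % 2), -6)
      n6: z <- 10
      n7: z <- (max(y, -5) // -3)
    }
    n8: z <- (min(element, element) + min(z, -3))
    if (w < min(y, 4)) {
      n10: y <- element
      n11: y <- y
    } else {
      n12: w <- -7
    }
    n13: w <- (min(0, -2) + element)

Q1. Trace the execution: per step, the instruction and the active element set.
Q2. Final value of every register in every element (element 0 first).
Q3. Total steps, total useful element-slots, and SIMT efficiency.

step 0: eval (w == 5)                11111111
step 1: z <- max((element - z), max(y, element)) 00000100
step 2: z <- (min(z, w) + z)         00000100
step 3: y <- -5                      00000100
step 4: y <- max((10 % 2), -6)       11111011
step 5: z <- 10                      11111011
step 6: z <- (max(y, -5) // -3)      11111011
step 7: z <- (min(element, element) + min(z, -3)) 11111111
step 8: eval (w < min(y, 4))         11111111
step 9: w <- -7                      11111111
step 10: w <- (min(0, -2) + element)  11111111

Answer: 11 steps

w: -2,-1,0,1,2,3,4,5
z: -3,-2,-1,0,1,2,3,4
y: 0,0,0,0,0,-5,0,0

steps = 11; useful = 64; efficiency = 64/88 = 8/11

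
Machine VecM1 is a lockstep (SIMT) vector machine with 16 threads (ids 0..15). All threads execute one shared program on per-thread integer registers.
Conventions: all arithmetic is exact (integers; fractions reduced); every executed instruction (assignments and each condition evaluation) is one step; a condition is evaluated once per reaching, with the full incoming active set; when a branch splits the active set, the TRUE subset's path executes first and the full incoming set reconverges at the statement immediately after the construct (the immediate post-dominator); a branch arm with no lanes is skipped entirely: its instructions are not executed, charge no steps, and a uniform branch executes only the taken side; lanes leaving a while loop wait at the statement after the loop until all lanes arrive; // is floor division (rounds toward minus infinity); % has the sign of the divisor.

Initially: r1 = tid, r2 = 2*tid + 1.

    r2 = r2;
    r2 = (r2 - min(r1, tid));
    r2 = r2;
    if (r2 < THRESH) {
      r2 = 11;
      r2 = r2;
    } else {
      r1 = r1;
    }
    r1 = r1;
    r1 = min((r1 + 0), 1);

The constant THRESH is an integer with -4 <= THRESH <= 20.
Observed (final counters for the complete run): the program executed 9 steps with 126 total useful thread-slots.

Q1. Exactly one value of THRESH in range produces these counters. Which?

Answer: THRESH = 15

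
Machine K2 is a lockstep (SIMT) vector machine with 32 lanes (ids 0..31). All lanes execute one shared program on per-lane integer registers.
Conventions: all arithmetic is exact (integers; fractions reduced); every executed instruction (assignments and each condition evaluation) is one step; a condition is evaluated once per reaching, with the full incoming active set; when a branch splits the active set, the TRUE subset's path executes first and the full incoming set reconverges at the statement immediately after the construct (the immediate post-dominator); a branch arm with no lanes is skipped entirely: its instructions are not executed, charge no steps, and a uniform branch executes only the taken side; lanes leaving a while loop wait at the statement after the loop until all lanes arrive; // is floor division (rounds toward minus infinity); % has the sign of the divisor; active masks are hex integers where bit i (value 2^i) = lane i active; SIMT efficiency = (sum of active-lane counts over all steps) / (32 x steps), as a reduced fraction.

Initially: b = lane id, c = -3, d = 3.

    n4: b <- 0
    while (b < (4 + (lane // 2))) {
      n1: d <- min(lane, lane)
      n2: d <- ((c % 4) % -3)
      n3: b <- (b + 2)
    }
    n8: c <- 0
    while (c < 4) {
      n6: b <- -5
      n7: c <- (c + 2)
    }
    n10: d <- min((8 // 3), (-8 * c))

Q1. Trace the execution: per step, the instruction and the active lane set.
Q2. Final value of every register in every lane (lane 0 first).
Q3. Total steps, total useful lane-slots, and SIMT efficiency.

step 0: b <- 0                       0xffffffff
step 1: eval (b < (4 + (lane // 2))) 0xffffffff
step 2: d <- min(lane, lane)         0xffffffff
step 3: d <- ((c % 4) % -3)          0xffffffff
step 4: b <- (b + 2)                 0xffffffff
step 5: eval (b < (4 + (lane // 2))) 0xffffffff
step 6: d <- min(lane, lane)         0xffffffff
step 7: d <- ((c % 4) % -3)          0xffffffff
step 8: b <- (b + 2)                 0xffffffff
step 9: eval (b < (4 + (lane // 2))) 0xffffffff
step 10: d <- min(lane, lane)         0xfffffffc
step 11: d <- ((c % 4) % -3)          0xfffffffc
step 12: b <- (b + 2)                 0xfffffffc
step 13: eval (b < (4 + (lane // 2))) 0xfffffffc
step 14: d <- min(lane, lane)         0xffffffc0
step 15: d <- ((c % 4) % -3)          0xffffffc0
step 16: b <- (b + 2)                 0xffffffc0
step 17: eval (b < (4 + (lane // 2))) 0xffffffc0
step 18: d <- min(lane, lane)         0xfffffc00
step 19: d <- ((c % 4) % -3)          0xfffffc00
step 20: b <- (b + 2)                 0xfffffc00
step 21: eval (b < (4 + (lane // 2))) 0xfffffc00
step 22: d <- min(lane, lane)         0xffffc000
step 23: d <- ((c % 4) % -3)          0xffffc000
step 24: b <- (b + 2)                 0xffffc000
step 25: eval (b < (4 + (lane // 2))) 0xffffc000
step 26: d <- min(lane, lane)         0xfffc0000
step 27: d <- ((c % 4) % -3)          0xfffc0000
step 28: b <- (b + 2)                 0xfffc0000
step 29: eval (b < (4 + (lane // 2))) 0xfffc0000
step 30: d <- min(lane, lane)         0xffc00000
step 31: d <- ((c % 4) % -3)          0xffc00000
step 32: b <- (b + 2)                 0xffc00000
step 33: eval (b < (4 + (lane // 2))) 0xffc00000
step 34: d <- min(lane, lane)         0xfc000000
step 35: d <- ((c % 4) % -3)          0xfc000000
step 36: b <- (b + 2)                 0xfc000000
step 37: eval (b < (4 + (lane // 2))) 0xfc000000
step 38: d <- min(lane, lane)         0xc0000000
step 39: d <- ((c % 4) % -3)          0xc0000000
step 40: b <- (b + 2)                 0xc0000000
step 41: eval (b < (4 + (lane // 2))) 0xc0000000
step 42: c <- 0                       0xffffffff
step 43: eval (c < 4)                 0xffffffff
step 44: b <- -5                      0xffffffff
step 45: c <- (c + 2)                 0xffffffff
step 46: eval (c < 4)                 0xffffffff
step 47: b <- -5                      0xffffffff
step 48: c <- (c + 2)                 0xffffffff
step 49: eval (c < 4)                 0xffffffff
step 50: d <- min((8 // 3), (-8 * c)) 0xffffffff

Answer: 51 steps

b: -5,-5,-5,-5,-5,-5,-5,-5,-5,-5,-5,-5,-5,-5,-5,-5,-5,-5,-5,-5,-5,-5,-5,-5,-5,-5,-5,-5,-5,-5,-5,-5
c: 4,4,4,4,4,4,4,4,4,4,4,4,4,4,4,4,4,4,4,4,4,4,4,4,4,4,4,4,4,4,4,4
d: -32,-32,-32,-32,-32,-32,-32,-32,-32,-32,-32,-32,-32,-32,-32,-32,-32,-32,-32,-32,-32,-32,-32,-32,-32,-32,-32,-32,-32,-32,-32,-32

steps = 51; useful = 1120; efficiency = 1120/1632 = 35/51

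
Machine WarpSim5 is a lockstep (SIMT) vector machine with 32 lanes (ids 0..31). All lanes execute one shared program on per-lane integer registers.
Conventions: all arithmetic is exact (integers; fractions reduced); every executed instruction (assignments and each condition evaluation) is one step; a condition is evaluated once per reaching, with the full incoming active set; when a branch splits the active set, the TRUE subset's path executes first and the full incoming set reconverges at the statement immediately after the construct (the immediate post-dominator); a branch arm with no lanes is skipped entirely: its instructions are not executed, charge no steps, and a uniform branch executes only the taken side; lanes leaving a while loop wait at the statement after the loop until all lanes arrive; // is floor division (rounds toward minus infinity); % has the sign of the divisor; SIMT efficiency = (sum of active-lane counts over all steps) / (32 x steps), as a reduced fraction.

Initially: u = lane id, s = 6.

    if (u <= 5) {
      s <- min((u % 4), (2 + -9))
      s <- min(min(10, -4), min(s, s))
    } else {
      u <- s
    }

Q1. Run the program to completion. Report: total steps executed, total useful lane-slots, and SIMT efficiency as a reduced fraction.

Answer: 4 steps, 70 useful, 35/64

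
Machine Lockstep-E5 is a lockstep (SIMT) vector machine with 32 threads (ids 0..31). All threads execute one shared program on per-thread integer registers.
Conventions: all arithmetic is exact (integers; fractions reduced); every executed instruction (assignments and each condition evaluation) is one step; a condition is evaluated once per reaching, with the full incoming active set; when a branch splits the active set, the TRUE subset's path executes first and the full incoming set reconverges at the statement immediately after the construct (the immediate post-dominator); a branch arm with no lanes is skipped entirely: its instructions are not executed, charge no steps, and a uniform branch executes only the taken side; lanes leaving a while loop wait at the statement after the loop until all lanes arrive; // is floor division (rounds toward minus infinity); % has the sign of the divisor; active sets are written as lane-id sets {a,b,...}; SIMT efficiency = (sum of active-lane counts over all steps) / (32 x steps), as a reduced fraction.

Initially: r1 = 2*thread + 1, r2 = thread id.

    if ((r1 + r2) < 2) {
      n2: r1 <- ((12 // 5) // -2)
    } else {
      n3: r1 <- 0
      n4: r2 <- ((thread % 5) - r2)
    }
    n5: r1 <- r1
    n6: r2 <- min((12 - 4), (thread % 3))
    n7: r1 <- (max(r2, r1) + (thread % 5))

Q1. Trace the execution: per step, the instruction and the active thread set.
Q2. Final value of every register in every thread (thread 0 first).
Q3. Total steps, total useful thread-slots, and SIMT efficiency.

step 0: eval ((r1 + r2) < 2)         {0,1,2,3,4,5,6,7,8,9,10,11,12,13,14,15,16,17,18,19,20,21,22,23,24,25,26,27,28,29,30,31}
step 1: r1 <- ((12 // 5) // -2)      {0}
step 2: r1 <- 0                      {1,2,3,4,5,6,7,8,9,10,11,12,13,14,15,16,17,18,19,20,21,22,23,24,25,26,27,28,29,30,31}
step 3: r2 <- ((thread % 5) - r2)    {1,2,3,4,5,6,7,8,9,10,11,12,13,14,15,16,17,18,19,20,21,22,23,24,25,26,27,28,29,30,31}
step 4: r1 <- r1                     {0,1,2,3,4,5,6,7,8,9,10,11,12,13,14,15,16,17,18,19,20,21,22,23,24,25,26,27,28,29,30,31}
step 5: r2 <- min((12 - 4), (thread % 3)) {0,1,2,3,4,5,6,7,8,9,10,11,12,13,14,15,16,17,18,19,20,21,22,23,24,25,26,27,28,29,30,31}
step 6: r1 <- (max(r2, r1) + (thread % 5)) {0,1,2,3,4,5,6,7,8,9,10,11,12,13,14,15,16,17,18,19,20,21,22,23,24,25,26,27,28,29,30,31}

Answer: 7 steps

r1: 0,2,4,3,5,2,1,3,5,4,1,3,2,4,6,0,2,4,3,5,2,1,3,5,4,1,3,2,4,6,0,2
r2: 0,1,2,0,1,2,0,1,2,0,1,2,0,1,2,0,1,2,0,1,2,0,1,2,0,1,2,0,1,2,0,1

steps = 7; useful = 191; efficiency = 191/224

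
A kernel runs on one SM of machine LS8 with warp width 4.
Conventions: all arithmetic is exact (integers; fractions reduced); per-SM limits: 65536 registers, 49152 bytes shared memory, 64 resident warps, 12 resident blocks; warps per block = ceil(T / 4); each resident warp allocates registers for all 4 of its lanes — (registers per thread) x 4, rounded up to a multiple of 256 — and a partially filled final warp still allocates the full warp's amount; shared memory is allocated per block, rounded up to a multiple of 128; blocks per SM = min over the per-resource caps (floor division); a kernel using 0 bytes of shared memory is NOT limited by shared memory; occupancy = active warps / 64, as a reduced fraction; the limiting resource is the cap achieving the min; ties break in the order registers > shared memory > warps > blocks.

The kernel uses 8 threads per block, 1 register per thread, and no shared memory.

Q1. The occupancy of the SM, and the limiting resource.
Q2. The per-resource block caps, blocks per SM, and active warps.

Answer: occupancy 3/8, limited by blocks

registers: 128 blocks
shared memory: no limit (kernel uses none)
warps: 32 blocks
blocks: 12 blocks

Answer: 12 blocks, 24 active warps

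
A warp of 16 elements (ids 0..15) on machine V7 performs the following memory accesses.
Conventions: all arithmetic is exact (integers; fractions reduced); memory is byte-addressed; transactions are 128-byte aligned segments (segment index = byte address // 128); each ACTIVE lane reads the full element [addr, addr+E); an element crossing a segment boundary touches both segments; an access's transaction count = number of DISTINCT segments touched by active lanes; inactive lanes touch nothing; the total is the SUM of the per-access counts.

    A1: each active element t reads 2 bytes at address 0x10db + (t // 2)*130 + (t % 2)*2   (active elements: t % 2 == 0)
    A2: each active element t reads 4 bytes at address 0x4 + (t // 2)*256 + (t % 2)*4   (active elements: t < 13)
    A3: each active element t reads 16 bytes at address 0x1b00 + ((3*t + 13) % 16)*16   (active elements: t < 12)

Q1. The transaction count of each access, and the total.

A1: 8 transactions
A2: 7 transactions
A3: 2 transactions

Answer: 8,7,2; total 17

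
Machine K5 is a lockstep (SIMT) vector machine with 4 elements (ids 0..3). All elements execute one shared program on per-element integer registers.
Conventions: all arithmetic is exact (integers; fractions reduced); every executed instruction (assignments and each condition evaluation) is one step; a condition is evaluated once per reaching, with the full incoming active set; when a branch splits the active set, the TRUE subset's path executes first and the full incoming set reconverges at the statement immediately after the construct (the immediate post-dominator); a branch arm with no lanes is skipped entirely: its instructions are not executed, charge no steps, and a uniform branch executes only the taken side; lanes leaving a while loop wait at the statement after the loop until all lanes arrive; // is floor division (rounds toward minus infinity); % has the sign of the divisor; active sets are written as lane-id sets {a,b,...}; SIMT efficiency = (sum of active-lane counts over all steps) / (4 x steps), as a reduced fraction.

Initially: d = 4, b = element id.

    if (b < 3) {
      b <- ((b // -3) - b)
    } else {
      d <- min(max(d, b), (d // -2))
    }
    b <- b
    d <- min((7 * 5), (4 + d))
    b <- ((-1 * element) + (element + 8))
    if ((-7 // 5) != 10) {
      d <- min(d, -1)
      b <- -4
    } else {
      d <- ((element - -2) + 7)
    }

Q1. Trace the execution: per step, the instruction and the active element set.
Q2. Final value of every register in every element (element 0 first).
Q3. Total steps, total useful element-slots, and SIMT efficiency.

step 0: eval (b < 3)                 {0,1,2,3}
step 1: b <- ((b // -3) - b)         {0,1,2}
step 2: d <- min(max(d, b), (d // -2)) {3}
step 3: b <- b                       {0,1,2,3}
step 4: d <- min((7 * 5), (4 + d))   {0,1,2,3}
step 5: b <- ((-1 * element) + (element + 8)) {0,1,2,3}
step 6: eval ((-7 // 5) != 10)       {0,1,2,3}
step 7: d <- min(d, -1)              {0,1,2,3}
step 8: b <- -4                      {0,1,2,3}

Answer: 9 steps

d: -1,-1,-1,-1
b: -4,-4,-4,-4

steps = 9; useful = 32; efficiency = 32/36 = 8/9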